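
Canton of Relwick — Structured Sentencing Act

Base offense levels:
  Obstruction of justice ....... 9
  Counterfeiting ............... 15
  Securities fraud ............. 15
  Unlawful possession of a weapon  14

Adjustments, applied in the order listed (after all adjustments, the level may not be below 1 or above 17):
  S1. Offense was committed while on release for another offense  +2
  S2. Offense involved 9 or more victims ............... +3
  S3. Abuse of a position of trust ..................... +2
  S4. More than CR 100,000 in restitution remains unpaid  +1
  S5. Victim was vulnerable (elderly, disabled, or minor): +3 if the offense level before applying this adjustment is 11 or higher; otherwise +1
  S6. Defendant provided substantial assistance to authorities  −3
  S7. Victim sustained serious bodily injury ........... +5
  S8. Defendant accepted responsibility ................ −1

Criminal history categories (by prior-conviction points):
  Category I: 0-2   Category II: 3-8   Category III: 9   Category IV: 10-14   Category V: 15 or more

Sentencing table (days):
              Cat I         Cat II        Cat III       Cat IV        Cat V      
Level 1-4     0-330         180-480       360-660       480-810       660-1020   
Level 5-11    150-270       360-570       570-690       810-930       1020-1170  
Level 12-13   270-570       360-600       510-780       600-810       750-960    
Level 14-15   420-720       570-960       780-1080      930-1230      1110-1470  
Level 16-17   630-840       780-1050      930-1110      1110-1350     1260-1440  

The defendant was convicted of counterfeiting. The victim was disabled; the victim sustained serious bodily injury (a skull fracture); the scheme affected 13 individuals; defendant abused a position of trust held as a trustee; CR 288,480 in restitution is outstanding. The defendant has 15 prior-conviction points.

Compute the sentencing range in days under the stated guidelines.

1260-1440 days

Base offense level for counterfeiting: 15.
S1 does not apply.
S2 applies: 15 + 3 = 18.
S3 applies: 18 + 2 = 20.
S4 applies: 20 + 1 = 21.
S5 applies (level before this adjustment is 21 ≥ 11, so +3): 21 + 3 = 24.
S6 does not apply.
S7 applies: 24 + 5 = 29.
S8 does not apply.
Level 29 exceeds the maximum of 17; capped at 17.
Final offense level: 17.
Criminal history: 15 prior points → Category V (15+).
Level 17 falls in the 16-17 band.
Grid: Level 16-17 × Category V = 1260-1440 days.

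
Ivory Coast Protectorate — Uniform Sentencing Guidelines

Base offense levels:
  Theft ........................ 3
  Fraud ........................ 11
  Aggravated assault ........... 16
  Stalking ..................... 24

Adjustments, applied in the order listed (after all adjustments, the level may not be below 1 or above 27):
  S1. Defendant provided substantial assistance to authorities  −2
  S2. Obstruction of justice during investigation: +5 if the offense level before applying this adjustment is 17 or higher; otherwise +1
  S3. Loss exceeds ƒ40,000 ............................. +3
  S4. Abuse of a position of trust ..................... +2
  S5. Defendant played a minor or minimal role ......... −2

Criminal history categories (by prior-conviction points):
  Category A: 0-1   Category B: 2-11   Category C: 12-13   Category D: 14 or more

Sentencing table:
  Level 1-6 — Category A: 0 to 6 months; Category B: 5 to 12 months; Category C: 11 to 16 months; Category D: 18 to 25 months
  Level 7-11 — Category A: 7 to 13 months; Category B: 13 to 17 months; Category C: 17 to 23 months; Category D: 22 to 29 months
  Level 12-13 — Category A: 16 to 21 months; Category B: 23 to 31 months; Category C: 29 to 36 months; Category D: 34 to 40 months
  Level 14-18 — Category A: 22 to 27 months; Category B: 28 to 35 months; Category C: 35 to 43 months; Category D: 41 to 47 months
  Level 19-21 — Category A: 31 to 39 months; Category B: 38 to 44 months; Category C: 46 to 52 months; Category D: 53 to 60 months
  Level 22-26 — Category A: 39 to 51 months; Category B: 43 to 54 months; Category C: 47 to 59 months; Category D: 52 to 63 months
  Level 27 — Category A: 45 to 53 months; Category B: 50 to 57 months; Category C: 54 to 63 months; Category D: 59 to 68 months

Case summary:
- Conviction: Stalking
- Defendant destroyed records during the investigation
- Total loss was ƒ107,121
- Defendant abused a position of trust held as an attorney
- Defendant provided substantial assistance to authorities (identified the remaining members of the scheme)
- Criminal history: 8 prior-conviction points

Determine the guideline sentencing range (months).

50-57 months

Base offense level for stalking: 24.
S1 applies: 24 − 2 = 22.
S2 applies (level before this adjustment is 22 ≥ 17, so +5): 22 + 5 = 27.
S3 applies: 27 + 3 = 30.
S4 applies: 30 + 2 = 32.
S5 does not apply.
Level 32 exceeds the maximum of 27; capped at 27.
Final offense level: 27.
Criminal history: 8 prior points → Category B (2-11).
Level 27 falls in the 27 band.
Grid: Level 27 × Category B = 50-57 months.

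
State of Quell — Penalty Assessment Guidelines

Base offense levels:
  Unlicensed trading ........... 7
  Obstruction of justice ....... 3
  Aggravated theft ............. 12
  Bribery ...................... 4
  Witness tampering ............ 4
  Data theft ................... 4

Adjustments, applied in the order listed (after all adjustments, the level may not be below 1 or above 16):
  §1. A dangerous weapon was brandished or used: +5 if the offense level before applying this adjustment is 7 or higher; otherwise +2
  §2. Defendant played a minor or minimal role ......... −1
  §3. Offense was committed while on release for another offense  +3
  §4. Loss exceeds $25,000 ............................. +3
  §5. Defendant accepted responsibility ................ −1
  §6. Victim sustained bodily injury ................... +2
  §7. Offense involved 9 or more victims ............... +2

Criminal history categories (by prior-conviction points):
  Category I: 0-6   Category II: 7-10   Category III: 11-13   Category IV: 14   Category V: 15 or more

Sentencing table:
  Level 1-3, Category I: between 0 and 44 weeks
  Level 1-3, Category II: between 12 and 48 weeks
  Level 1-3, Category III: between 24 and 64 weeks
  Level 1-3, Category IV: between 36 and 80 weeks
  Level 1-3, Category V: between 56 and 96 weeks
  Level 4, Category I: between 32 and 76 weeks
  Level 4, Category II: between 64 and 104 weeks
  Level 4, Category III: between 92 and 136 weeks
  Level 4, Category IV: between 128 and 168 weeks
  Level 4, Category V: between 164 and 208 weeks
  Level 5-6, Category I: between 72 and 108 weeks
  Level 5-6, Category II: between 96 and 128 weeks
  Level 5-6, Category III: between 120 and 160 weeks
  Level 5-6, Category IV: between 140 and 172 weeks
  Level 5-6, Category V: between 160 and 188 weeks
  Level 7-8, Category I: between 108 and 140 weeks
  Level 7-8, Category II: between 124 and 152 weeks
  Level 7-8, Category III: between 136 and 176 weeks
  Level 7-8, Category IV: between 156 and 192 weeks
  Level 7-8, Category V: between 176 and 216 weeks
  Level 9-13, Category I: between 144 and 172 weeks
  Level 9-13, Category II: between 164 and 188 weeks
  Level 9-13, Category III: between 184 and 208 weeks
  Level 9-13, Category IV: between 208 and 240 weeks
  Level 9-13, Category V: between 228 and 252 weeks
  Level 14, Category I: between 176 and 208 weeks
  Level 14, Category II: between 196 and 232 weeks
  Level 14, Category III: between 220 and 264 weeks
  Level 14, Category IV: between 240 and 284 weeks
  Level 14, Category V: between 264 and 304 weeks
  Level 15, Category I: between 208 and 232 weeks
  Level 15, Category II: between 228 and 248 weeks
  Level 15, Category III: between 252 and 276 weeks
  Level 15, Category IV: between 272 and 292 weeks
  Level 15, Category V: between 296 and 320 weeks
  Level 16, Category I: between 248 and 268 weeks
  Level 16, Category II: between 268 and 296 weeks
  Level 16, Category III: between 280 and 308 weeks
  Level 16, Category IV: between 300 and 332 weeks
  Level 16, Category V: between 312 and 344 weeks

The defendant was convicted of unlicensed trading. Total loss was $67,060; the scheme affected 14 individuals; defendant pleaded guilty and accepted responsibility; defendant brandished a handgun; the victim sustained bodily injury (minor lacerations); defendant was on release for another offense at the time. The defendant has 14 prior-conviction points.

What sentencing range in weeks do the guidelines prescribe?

300-332 weeks

Base offense level for unlicensed trading: 7.
§1 applies (level before this adjustment is 7 ≥ 7, so +5): 7 + 5 = 12.
§3 applies: 12 + 3 = 15.
§4 applies: 15 + 3 = 18.
§5 applies: 18 − 1 = 17.
§6 applies: 17 + 2 = 19.
§7 applies: 19 + 2 = 21.
Level 21 exceeds the maximum of 16; capped at 16.
Final offense level: 16.
Criminal history: 14 prior points → Category IV (14).
Level 16 falls in the 16 band.
Grid: Level 16 × Category IV = 300-332 weeks.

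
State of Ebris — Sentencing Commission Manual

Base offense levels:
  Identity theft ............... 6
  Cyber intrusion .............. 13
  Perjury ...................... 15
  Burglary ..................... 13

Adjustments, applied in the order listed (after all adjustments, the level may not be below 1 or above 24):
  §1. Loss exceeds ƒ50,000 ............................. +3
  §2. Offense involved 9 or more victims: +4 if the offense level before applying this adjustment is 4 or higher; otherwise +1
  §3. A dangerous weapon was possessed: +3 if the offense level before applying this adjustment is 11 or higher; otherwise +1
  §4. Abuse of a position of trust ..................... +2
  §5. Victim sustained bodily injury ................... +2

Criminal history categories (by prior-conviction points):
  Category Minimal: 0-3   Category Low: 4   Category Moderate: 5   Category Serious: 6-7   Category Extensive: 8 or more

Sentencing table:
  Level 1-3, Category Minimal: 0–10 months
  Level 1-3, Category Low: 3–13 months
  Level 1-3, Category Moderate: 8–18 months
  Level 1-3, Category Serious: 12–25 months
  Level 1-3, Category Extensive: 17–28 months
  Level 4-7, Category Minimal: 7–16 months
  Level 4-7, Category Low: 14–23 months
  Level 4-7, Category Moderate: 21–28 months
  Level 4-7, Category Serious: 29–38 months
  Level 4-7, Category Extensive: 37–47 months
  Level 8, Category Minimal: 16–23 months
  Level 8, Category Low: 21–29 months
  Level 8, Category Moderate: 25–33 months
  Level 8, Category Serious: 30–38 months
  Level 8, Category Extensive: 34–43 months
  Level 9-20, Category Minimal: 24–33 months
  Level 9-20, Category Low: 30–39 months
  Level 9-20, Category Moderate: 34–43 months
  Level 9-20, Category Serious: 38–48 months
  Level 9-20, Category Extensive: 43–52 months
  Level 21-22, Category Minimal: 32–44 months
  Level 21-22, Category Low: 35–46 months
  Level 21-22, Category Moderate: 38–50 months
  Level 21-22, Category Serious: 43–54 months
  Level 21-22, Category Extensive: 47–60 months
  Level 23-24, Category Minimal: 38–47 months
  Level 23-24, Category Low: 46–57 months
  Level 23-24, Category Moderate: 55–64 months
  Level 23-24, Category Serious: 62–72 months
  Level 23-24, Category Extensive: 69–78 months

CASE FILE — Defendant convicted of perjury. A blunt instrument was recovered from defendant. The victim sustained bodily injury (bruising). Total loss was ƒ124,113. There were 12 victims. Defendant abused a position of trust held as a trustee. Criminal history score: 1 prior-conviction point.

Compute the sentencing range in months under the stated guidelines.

38-47 months

Base offense level for perjury: 15.
§1 applies: 15 + 3 = 18.
§2 applies (level before this adjustment is 18 ≥ 4, so +4): 18 + 4 = 22.
§3 applies (level before this adjustment is 22 ≥ 11, so +3): 22 + 3 = 25.
§4 applies: 25 + 2 = 27.
§5 applies: 27 + 2 = 29.
Level 29 exceeds the maximum of 24; capped at 24.
Final offense level: 24.
Criminal history: 1 prior point → Category Minimal (0-3).
Level 24 falls in the 23-24 band.
Grid: Level 23-24 × Category Minimal = 38-47 months.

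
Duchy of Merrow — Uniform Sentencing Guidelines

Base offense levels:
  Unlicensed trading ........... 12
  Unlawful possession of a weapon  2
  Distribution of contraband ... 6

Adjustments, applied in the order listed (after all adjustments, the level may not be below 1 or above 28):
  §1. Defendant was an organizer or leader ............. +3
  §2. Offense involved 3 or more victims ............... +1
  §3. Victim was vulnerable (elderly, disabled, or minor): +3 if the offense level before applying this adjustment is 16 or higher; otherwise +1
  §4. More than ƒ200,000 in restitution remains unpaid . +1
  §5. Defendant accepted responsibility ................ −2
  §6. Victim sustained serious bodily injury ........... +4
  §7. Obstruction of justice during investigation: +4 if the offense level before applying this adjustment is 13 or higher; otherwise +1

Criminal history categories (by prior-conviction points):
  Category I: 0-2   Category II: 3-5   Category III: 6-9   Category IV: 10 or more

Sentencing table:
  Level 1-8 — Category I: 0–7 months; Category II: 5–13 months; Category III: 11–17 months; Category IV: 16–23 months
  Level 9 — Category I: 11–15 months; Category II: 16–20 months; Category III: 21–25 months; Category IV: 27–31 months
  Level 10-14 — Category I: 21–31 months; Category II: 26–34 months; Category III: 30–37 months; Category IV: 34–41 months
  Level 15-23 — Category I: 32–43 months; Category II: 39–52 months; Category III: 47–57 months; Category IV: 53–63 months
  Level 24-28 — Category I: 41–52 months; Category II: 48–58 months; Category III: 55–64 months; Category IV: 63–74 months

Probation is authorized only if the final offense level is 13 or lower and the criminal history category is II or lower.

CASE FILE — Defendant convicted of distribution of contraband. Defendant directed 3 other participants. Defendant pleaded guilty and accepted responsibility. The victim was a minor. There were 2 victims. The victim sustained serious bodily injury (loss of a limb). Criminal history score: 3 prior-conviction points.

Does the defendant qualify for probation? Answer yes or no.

Base offense level for distribution of contraband: 6.
§1 applies: 6 + 3 = 9.
§3 applies (level before this adjustment is 9 < 16, so +1): 9 + 1 = 10.
§4 does not apply.
§5 applies: 10 − 2 = 8.
§6 applies: 8 + 4 = 12.
§7 does not apply.
Final offense level: 12.
Criminal history: 3 prior points → Category II (3-5).
Level 12 falls in the 10-14 band.
Grid: Level 10-14 × Category II = 26-34 months.
Probation check: level 12 ≤ 13 and category II ≤ II → eligible.

Yes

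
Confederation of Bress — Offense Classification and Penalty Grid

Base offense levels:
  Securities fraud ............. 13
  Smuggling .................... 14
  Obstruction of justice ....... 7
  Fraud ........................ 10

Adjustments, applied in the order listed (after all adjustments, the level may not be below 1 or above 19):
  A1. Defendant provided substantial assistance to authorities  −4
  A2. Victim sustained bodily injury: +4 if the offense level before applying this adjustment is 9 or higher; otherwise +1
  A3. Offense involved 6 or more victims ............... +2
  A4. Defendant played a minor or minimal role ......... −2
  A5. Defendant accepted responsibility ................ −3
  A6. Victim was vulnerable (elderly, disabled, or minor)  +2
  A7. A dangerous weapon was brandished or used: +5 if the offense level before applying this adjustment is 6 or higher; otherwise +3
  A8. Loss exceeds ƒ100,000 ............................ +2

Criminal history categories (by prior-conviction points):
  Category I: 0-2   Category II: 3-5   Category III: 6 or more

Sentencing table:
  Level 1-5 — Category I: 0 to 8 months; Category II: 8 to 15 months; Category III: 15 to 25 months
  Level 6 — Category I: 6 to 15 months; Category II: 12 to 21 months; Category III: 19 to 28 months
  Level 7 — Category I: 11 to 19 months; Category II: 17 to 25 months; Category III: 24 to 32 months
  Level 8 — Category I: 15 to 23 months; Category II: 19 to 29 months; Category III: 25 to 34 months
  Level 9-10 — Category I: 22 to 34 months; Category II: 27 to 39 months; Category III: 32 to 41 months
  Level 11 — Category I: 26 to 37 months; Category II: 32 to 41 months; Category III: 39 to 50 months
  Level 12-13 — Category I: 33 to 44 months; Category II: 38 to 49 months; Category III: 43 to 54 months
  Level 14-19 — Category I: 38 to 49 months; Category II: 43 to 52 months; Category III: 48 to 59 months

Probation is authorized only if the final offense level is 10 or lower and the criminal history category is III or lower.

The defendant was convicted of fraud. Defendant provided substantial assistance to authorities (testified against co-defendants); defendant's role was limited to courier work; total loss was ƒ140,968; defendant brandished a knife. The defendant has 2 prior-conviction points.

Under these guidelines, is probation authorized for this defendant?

Base offense level for fraud: 10.
A1 applies: 10 − 4 = 6.
A2 does not apply.
A4 applies: 6 − 2 = 4.
A6 does not apply.
A7 applies (level before this adjustment is 4 < 6, so +3): 4 + 3 = 7.
A8 applies: 7 + 2 = 9.
Final offense level: 9.
Criminal history: 2 prior points → Category I (0-2).
Level 9 falls in the 9-10 band.
Grid: Level 9-10 × Category I = 22-34 months.
Probation check: level 9 ≤ 10 and category I ≤ III → eligible.

Yes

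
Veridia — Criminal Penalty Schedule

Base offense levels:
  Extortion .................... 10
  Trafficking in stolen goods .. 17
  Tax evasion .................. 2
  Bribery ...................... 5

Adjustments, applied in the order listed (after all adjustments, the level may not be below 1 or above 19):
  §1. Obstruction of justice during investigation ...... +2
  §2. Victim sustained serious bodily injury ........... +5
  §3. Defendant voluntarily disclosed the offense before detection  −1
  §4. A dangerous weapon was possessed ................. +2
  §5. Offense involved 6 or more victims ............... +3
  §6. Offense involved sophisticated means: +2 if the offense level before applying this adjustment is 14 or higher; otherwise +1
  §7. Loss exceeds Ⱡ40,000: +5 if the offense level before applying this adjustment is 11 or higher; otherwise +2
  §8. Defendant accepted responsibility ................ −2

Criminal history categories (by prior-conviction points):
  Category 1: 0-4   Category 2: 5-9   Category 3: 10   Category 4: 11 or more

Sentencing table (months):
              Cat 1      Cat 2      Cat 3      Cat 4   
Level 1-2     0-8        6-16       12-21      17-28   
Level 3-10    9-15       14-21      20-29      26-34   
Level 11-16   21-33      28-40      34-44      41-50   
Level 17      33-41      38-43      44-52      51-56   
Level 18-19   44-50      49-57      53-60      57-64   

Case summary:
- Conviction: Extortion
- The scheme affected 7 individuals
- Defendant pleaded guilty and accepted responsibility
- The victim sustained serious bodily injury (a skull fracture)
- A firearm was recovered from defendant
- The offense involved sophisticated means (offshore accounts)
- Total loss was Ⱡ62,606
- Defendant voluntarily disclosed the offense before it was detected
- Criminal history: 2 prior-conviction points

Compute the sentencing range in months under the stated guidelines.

Base offense level for extortion: 10.
§2 applies: 10 + 5 = 15.
§3 applies: 15 − 1 = 14.
§4 applies: 14 + 2 = 16.
§5 applies: 16 + 3 = 19.
§6 applies (level before this adjustment is 19 ≥ 14, so +2): 19 + 2 = 21.
§7 applies (level before this adjustment is 21 ≥ 11, so +5): 21 + 5 = 26.
§8 applies: 26 − 2 = 24.
Level 24 exceeds the maximum of 19; capped at 19.
Final offense level: 19.
Criminal history: 2 prior points → Category 1 (0-4).
Level 19 falls in the 18-19 band.
Grid: Level 18-19 × Category 1 = 44-50 months.

44-50 months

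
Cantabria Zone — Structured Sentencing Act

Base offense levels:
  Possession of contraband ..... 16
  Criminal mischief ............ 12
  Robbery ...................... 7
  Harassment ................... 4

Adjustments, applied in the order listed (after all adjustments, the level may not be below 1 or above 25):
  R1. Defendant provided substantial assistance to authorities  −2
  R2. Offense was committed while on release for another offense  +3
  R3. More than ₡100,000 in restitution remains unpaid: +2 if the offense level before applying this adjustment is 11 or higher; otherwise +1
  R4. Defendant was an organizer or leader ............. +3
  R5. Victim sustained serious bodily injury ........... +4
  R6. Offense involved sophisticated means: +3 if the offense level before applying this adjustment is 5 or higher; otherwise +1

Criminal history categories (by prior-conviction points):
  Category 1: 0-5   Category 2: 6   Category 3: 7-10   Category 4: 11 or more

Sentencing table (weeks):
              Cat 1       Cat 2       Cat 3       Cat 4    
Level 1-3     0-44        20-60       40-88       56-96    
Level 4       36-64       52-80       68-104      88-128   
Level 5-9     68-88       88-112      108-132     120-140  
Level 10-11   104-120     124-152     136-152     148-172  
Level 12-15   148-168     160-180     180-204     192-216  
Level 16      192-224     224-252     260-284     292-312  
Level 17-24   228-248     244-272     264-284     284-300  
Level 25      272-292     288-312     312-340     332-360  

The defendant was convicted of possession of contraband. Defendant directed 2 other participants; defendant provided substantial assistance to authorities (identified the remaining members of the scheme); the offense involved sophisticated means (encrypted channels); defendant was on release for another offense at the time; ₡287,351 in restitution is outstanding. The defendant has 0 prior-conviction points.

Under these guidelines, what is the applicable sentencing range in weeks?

272-292 weeks

Base offense level for possession of contraband: 16.
R1 applies: 16 − 2 = 14.
R2 applies: 14 + 3 = 17.
R3 applies (level before this adjustment is 17 ≥ 11, so +2): 17 + 2 = 19.
R4 applies: 19 + 3 = 22.
R6 applies (level before this adjustment is 22 ≥ 5, so +3): 22 + 3 = 25.
Final offense level: 25.
Criminal history: 0 prior points → Category 1 (0-5).
Level 25 falls in the 25 band.
Grid: Level 25 × Category 1 = 272-292 weeks.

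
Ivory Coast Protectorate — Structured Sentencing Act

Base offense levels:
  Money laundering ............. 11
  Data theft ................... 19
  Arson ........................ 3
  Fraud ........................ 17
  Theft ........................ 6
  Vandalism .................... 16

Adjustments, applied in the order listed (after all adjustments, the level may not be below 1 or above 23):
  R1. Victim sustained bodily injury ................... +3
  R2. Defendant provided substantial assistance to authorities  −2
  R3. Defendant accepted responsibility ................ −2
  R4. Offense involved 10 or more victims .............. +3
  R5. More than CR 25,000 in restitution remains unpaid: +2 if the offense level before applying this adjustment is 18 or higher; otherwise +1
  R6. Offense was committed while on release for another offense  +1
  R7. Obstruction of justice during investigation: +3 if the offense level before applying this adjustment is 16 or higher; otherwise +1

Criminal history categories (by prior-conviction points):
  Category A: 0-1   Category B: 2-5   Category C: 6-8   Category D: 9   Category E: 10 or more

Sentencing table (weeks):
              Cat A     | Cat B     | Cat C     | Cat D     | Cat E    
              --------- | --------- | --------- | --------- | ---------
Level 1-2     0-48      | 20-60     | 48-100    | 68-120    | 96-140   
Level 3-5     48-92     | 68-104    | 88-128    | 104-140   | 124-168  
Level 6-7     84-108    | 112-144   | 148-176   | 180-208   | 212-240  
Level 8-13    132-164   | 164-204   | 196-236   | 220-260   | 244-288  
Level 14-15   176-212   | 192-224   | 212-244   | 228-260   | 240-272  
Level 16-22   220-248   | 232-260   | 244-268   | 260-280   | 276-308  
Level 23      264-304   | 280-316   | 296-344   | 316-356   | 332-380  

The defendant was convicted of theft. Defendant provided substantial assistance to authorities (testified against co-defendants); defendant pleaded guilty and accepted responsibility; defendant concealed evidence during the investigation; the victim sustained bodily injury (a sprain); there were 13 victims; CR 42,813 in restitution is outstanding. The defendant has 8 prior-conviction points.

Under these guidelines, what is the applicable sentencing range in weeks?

196-236 weeks

Base offense level for theft: 6.
R1 applies: 6 + 3 = 9.
R2 applies: 9 − 2 = 7.
R3 applies: 7 − 2 = 5.
R4 applies: 5 + 3 = 8.
R5 applies (level before this adjustment is 8 < 18, so +1): 8 + 1 = 9.
R7 applies (level before this adjustment is 9 < 16, so +1): 9 + 1 = 10.
Final offense level: 10.
Criminal history: 8 prior points → Category C (6-8).
Level 10 falls in the 8-13 band.
Grid: Level 8-13 × Category C = 196-236 weeks.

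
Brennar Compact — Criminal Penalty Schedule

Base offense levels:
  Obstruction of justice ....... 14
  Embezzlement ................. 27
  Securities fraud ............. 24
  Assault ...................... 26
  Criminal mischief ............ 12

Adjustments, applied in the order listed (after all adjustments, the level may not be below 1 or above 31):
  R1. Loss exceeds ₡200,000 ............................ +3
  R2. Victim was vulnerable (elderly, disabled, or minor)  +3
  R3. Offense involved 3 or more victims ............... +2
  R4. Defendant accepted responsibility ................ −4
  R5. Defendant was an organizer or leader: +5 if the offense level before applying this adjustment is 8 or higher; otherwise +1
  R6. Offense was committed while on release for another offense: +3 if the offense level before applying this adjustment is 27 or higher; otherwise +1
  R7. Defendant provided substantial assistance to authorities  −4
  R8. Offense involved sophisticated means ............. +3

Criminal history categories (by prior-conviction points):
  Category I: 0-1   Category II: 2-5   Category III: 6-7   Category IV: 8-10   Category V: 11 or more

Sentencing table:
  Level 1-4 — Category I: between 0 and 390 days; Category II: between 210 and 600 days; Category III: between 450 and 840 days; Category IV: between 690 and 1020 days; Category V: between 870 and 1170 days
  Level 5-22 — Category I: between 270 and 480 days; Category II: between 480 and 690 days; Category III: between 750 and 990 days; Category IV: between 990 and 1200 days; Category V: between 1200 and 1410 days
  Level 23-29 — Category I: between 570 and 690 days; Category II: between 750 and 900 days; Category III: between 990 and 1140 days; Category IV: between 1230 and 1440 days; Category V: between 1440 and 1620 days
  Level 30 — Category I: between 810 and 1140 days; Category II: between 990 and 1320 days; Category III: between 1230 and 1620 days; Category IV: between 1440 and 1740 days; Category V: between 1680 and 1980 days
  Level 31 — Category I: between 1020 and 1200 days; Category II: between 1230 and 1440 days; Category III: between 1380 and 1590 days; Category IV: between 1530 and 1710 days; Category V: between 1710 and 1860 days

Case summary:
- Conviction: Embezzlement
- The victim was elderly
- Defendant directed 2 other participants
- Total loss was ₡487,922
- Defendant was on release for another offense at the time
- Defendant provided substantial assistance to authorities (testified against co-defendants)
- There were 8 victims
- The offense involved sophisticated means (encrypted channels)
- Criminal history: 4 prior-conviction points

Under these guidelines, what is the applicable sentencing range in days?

1230-1440 days

Base offense level for embezzlement: 27.
R1 applies: 27 + 3 = 30.
R2 applies: 30 + 3 = 33.
R3 applies: 33 + 2 = 35.
R5 applies (level before this adjustment is 35 ≥ 8, so +5): 35 + 5 = 40.
R6 applies (level before this adjustment is 40 ≥ 27, so +3): 40 + 3 = 43.
R7 applies: 43 − 4 = 39.
R8 applies: 39 + 3 = 42.
Level 42 exceeds the maximum of 31; capped at 31.
Final offense level: 31.
Criminal history: 4 prior points → Category II (2-5).
Level 31 falls in the 31 band.
Grid: Level 31 × Category II = 1230-1440 days.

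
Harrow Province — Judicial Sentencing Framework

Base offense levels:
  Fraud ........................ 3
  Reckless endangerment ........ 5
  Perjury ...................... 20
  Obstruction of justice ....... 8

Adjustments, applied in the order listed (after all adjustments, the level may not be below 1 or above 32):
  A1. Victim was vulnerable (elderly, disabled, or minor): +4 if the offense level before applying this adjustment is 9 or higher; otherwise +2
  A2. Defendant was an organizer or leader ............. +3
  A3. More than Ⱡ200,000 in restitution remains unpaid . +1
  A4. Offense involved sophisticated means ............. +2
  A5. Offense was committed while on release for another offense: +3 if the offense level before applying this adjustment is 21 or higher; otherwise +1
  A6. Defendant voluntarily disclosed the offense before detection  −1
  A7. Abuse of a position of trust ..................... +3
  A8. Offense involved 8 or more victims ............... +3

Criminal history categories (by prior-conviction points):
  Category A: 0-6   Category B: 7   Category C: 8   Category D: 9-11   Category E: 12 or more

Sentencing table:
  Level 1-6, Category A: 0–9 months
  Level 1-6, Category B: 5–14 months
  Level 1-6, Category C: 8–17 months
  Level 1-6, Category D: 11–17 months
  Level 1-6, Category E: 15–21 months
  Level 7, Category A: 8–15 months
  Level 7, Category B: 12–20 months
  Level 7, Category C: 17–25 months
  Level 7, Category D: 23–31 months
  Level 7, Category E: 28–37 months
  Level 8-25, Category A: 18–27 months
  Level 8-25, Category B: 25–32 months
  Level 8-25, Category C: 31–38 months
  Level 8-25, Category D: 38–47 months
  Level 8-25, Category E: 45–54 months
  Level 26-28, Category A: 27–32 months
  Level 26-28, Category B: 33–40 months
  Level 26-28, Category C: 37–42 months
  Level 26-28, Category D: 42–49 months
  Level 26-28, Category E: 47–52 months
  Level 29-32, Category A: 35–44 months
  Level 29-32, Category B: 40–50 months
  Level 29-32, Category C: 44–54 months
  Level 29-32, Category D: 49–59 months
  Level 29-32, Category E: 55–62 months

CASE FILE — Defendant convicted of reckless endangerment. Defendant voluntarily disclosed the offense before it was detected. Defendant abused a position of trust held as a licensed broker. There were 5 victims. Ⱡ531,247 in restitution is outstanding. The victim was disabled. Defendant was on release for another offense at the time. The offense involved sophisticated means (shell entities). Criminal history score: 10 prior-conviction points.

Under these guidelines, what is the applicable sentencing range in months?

38-47 months

Base offense level for reckless endangerment: 5.
A1 applies (level before this adjustment is 5 < 9, so +2): 5 + 2 = 7.
A3 applies: 7 + 1 = 8.
A4 applies: 8 + 2 = 10.
A5 applies (level before this adjustment is 10 < 21, so +1): 10 + 1 = 11.
A6 applies: 11 − 1 = 10.
A7 applies: 10 + 3 = 13.
Final offense level: 13.
Criminal history: 10 prior points → Category D (9-11).
Level 13 falls in the 8-25 band.
Grid: Level 8-25 × Category D = 38-47 months.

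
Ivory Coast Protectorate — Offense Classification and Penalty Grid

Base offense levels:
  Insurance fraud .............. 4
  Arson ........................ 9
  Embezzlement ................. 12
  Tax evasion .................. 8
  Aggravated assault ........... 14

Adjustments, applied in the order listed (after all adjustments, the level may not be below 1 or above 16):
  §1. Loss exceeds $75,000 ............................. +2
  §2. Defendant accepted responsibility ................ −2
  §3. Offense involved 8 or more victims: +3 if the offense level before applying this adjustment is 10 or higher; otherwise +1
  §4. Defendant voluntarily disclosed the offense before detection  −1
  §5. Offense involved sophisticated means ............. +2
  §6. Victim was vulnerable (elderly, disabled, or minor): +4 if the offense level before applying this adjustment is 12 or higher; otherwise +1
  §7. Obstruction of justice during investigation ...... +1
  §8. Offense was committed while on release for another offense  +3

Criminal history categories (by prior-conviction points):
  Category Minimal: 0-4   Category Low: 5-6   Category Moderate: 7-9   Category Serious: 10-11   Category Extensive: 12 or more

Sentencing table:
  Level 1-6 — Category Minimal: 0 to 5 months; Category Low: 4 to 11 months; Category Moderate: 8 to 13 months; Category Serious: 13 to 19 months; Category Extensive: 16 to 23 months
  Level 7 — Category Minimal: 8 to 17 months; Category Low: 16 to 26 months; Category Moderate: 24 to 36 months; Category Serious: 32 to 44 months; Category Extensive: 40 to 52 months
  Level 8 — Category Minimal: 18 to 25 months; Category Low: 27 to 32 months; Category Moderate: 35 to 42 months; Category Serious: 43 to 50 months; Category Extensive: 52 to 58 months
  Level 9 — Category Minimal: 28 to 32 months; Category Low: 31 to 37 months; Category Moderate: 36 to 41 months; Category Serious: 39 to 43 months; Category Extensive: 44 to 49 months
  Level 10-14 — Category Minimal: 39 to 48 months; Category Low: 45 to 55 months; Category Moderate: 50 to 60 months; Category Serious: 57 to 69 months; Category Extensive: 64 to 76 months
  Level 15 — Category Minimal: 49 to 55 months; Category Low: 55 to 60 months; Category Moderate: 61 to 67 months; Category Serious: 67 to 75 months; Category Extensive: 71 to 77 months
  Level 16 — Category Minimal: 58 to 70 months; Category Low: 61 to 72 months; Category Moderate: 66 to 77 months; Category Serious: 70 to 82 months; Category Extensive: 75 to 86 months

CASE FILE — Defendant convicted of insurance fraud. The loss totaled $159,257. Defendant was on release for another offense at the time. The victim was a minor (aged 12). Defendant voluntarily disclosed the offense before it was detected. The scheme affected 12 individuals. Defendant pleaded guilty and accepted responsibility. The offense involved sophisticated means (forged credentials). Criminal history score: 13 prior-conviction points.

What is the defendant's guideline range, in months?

64-76 months

Base offense level for insurance fraud: 4.
§1 applies: 4 + 2 = 6.
§2 applies: 6 − 2 = 4.
§3 applies (level before this adjustment is 4 < 10, so +1): 4 + 1 = 5.
§4 applies: 5 − 1 = 4.
§5 applies: 4 + 2 = 6.
§6 applies (level before this adjustment is 6 < 12, so +1): 6 + 1 = 7.
§7 does not apply.
§8 applies: 7 + 3 = 10.
Final offense level: 10.
Criminal history: 13 prior points → Category Extensive (12+).
Level 10 falls in the 10-14 band.
Grid: Level 10-14 × Category Extensive = 64-76 months.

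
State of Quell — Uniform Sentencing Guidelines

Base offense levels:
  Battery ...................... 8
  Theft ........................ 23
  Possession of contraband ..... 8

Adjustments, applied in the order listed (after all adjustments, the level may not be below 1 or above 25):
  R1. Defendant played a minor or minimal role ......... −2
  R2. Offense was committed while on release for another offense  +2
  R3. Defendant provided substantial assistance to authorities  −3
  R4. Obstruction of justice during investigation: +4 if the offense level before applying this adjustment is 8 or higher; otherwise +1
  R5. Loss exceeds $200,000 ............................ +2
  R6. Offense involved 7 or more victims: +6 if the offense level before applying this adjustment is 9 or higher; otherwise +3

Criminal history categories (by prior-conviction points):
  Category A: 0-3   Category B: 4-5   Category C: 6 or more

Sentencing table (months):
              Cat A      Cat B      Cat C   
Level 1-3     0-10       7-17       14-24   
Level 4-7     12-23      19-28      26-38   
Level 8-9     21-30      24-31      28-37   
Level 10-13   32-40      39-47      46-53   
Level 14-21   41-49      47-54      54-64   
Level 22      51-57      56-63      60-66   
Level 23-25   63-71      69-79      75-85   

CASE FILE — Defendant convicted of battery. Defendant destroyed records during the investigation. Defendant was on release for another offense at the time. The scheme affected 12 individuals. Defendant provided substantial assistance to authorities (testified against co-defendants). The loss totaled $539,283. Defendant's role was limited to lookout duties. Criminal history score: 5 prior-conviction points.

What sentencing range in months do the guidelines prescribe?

Base offense level for battery: 8.
R1 applies: 8 − 2 = 6.
R2 applies: 6 + 2 = 8.
R3 applies: 8 − 3 = 5.
R4 applies (level before this adjustment is 5 < 8, so +1): 5 + 1 = 6.
R5 applies: 6 + 2 = 8.
R6 applies (level before this adjustment is 8 < 9, so +3): 8 + 3 = 11.
Final offense level: 11.
Criminal history: 5 prior points → Category B (4-5).
Level 11 falls in the 10-13 band.
Grid: Level 10-13 × Category B = 39-47 months.

39-47 months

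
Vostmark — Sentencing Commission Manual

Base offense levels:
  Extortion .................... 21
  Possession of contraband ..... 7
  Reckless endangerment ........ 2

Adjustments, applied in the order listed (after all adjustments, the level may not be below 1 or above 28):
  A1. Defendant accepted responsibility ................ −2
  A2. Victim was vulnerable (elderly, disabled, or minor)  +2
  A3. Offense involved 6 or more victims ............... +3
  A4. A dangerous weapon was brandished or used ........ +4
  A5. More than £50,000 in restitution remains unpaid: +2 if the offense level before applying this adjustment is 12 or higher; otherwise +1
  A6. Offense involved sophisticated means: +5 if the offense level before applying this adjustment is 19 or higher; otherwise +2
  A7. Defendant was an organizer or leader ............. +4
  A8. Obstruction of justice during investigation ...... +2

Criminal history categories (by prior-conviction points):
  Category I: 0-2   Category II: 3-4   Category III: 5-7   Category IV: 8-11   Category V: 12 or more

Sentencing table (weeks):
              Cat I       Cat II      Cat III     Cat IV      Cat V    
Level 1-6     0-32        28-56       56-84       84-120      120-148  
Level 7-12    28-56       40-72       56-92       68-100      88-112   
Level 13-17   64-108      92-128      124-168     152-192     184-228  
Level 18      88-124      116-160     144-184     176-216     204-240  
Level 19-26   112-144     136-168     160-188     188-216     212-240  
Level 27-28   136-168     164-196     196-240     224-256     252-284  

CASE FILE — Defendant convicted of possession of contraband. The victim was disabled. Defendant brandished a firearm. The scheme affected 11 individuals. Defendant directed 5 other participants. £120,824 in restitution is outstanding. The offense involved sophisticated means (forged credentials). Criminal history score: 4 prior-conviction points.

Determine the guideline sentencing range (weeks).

136-168 weeks

Base offense level for possession of contraband: 7.
A1 does not apply.
A2 applies: 7 + 2 = 9.
A3 applies: 9 + 3 = 12.
A4 applies: 12 + 4 = 16.
A5 applies (level before this adjustment is 16 ≥ 12, so +2): 16 + 2 = 18.
A6 applies (level before this adjustment is 18 < 19, so +2): 18 + 2 = 20.
A7 applies: 20 + 4 = 24.
A8 does not apply.
Final offense level: 24.
Criminal history: 4 prior points → Category II (3-4).
Level 24 falls in the 19-26 band.
Grid: Level 19-26 × Category II = 136-168 weeks.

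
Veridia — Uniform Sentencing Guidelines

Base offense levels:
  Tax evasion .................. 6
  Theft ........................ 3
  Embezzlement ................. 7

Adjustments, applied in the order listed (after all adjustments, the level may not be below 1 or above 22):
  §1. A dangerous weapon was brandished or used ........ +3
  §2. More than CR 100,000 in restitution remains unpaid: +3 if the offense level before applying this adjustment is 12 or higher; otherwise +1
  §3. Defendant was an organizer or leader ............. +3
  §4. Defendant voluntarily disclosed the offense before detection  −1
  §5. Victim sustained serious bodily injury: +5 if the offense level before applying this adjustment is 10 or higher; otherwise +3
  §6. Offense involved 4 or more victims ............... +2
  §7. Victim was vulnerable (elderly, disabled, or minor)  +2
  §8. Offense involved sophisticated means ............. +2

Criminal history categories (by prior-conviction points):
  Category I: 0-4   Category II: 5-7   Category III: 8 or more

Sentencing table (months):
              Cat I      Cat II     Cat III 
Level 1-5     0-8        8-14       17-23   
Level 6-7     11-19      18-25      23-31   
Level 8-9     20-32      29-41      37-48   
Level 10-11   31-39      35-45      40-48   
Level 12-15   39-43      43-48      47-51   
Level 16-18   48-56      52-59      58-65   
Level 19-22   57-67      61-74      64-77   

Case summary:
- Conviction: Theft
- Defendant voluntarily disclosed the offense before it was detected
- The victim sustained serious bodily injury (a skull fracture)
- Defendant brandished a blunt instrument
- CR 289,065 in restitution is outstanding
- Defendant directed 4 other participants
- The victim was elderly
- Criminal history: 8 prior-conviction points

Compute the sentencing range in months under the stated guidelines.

47-51 months

Base offense level for theft: 3.
§1 applies: 3 + 3 = 6.
§2 applies (level before this adjustment is 6 < 12, so +1): 6 + 1 = 7.
§3 applies: 7 + 3 = 10.
§4 applies: 10 − 1 = 9.
§5 applies (level before this adjustment is 9 < 10, so +3): 9 + 3 = 12.
§6 does not apply.
§7 applies: 12 + 2 = 14.
Final offense level: 14.
Criminal history: 8 prior points → Category III (8+).
Level 14 falls in the 12-15 band.
Grid: Level 12-15 × Category III = 47-51 months.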